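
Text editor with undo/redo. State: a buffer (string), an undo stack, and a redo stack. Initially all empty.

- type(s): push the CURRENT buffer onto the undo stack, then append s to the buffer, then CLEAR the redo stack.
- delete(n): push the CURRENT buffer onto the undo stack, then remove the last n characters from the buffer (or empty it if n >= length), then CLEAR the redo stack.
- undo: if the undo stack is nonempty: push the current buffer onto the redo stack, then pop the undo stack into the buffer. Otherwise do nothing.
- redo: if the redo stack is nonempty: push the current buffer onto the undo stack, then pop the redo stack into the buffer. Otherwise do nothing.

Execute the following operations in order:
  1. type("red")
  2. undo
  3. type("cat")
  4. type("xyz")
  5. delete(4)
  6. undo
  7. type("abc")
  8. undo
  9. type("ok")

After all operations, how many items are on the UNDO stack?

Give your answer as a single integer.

After op 1 (type): buf='red' undo_depth=1 redo_depth=0
After op 2 (undo): buf='(empty)' undo_depth=0 redo_depth=1
After op 3 (type): buf='cat' undo_depth=1 redo_depth=0
After op 4 (type): buf='catxyz' undo_depth=2 redo_depth=0
After op 5 (delete): buf='ca' undo_depth=3 redo_depth=0
After op 6 (undo): buf='catxyz' undo_depth=2 redo_depth=1
After op 7 (type): buf='catxyzabc' undo_depth=3 redo_depth=0
After op 8 (undo): buf='catxyz' undo_depth=2 redo_depth=1
After op 9 (type): buf='catxyzok' undo_depth=3 redo_depth=0

Answer: 3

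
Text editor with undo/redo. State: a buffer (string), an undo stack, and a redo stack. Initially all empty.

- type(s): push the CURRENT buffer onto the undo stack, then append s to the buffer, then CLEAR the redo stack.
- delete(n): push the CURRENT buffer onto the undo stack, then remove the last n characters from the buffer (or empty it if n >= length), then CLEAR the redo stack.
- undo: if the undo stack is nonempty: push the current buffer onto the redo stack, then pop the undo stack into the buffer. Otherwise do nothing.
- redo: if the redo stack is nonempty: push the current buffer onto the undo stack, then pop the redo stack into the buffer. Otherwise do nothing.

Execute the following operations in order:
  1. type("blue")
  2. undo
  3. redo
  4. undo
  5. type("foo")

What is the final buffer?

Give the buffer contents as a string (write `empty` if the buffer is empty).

Answer: foo

Derivation:
After op 1 (type): buf='blue' undo_depth=1 redo_depth=0
After op 2 (undo): buf='(empty)' undo_depth=0 redo_depth=1
After op 3 (redo): buf='blue' undo_depth=1 redo_depth=0
After op 4 (undo): buf='(empty)' undo_depth=0 redo_depth=1
After op 5 (type): buf='foo' undo_depth=1 redo_depth=0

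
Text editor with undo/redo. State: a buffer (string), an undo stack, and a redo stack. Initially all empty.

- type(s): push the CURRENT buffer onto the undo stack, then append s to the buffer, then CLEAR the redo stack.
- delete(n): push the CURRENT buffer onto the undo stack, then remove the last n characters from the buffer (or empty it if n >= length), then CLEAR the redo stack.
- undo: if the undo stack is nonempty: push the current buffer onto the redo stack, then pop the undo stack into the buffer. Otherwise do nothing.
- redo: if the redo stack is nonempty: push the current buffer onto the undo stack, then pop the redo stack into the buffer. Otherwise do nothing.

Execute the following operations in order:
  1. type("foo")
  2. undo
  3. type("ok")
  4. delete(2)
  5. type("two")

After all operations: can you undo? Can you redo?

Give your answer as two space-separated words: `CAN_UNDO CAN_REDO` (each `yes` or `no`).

Answer: yes no

Derivation:
After op 1 (type): buf='foo' undo_depth=1 redo_depth=0
After op 2 (undo): buf='(empty)' undo_depth=0 redo_depth=1
After op 3 (type): buf='ok' undo_depth=1 redo_depth=0
After op 4 (delete): buf='(empty)' undo_depth=2 redo_depth=0
After op 5 (type): buf='two' undo_depth=3 redo_depth=0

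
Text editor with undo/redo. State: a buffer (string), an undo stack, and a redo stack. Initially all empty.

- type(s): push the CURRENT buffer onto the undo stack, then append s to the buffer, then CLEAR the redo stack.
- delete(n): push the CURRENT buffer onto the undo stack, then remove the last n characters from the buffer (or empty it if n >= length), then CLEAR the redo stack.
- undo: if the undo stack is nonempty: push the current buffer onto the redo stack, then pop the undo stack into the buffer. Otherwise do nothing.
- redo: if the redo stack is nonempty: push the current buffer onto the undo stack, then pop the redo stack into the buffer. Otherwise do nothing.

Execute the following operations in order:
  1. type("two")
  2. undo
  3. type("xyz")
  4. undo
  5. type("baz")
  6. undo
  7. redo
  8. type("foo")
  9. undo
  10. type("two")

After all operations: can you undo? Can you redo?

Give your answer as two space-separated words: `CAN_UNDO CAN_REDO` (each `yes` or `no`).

After op 1 (type): buf='two' undo_depth=1 redo_depth=0
After op 2 (undo): buf='(empty)' undo_depth=0 redo_depth=1
After op 3 (type): buf='xyz' undo_depth=1 redo_depth=0
After op 4 (undo): buf='(empty)' undo_depth=0 redo_depth=1
After op 5 (type): buf='baz' undo_depth=1 redo_depth=0
After op 6 (undo): buf='(empty)' undo_depth=0 redo_depth=1
After op 7 (redo): buf='baz' undo_depth=1 redo_depth=0
After op 8 (type): buf='bazfoo' undo_depth=2 redo_depth=0
After op 9 (undo): buf='baz' undo_depth=1 redo_depth=1
After op 10 (type): buf='baztwo' undo_depth=2 redo_depth=0

Answer: yes no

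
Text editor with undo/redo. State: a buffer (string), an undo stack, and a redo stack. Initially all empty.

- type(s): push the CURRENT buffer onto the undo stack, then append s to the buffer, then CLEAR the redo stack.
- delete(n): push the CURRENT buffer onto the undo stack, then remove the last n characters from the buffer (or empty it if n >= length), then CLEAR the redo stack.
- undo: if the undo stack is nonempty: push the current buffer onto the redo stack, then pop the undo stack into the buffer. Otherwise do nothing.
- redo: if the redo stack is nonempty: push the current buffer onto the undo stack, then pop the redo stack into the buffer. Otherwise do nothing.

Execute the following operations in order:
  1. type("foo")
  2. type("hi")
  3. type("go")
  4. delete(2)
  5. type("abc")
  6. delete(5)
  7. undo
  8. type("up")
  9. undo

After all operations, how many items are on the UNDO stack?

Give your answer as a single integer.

Answer: 5

Derivation:
After op 1 (type): buf='foo' undo_depth=1 redo_depth=0
After op 2 (type): buf='foohi' undo_depth=2 redo_depth=0
After op 3 (type): buf='foohigo' undo_depth=3 redo_depth=0
After op 4 (delete): buf='foohi' undo_depth=4 redo_depth=0
After op 5 (type): buf='foohiabc' undo_depth=5 redo_depth=0
After op 6 (delete): buf='foo' undo_depth=6 redo_depth=0
After op 7 (undo): buf='foohiabc' undo_depth=5 redo_depth=1
After op 8 (type): buf='foohiabcup' undo_depth=6 redo_depth=0
After op 9 (undo): buf='foohiabc' undo_depth=5 redo_depth=1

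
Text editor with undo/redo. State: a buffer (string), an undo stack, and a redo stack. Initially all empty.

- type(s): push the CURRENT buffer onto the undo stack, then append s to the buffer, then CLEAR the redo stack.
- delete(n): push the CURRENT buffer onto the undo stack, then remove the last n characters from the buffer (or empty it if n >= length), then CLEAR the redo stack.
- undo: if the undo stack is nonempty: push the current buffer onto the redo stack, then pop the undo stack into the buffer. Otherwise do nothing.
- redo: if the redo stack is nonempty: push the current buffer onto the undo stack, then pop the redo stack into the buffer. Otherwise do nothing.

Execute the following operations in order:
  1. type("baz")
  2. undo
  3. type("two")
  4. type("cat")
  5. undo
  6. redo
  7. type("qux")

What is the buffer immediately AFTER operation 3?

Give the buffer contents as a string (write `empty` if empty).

Answer: two

Derivation:
After op 1 (type): buf='baz' undo_depth=1 redo_depth=0
After op 2 (undo): buf='(empty)' undo_depth=0 redo_depth=1
After op 3 (type): buf='two' undo_depth=1 redo_depth=0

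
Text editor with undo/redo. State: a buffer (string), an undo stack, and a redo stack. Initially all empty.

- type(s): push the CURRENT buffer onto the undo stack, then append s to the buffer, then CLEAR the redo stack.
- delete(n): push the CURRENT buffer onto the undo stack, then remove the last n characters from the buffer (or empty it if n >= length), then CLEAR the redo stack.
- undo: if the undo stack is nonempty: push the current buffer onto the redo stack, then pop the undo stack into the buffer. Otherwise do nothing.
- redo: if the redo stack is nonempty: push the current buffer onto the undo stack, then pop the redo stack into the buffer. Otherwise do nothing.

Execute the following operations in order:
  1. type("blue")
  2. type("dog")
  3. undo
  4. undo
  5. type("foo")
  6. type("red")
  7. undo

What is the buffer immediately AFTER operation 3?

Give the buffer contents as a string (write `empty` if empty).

Answer: blue

Derivation:
After op 1 (type): buf='blue' undo_depth=1 redo_depth=0
After op 2 (type): buf='bluedog' undo_depth=2 redo_depth=0
After op 3 (undo): buf='blue' undo_depth=1 redo_depth=1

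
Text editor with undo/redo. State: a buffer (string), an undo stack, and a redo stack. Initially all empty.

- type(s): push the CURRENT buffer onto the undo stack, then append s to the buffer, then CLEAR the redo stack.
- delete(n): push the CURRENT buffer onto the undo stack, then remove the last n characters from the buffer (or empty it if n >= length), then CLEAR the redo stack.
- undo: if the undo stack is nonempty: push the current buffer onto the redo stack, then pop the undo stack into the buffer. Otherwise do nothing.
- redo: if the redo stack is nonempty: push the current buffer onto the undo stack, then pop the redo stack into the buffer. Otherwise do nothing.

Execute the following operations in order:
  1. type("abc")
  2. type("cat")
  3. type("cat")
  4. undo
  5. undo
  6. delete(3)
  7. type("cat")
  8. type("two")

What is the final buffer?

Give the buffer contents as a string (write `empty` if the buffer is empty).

Answer: cattwo

Derivation:
After op 1 (type): buf='abc' undo_depth=1 redo_depth=0
After op 2 (type): buf='abccat' undo_depth=2 redo_depth=0
After op 3 (type): buf='abccatcat' undo_depth=3 redo_depth=0
After op 4 (undo): buf='abccat' undo_depth=2 redo_depth=1
After op 5 (undo): buf='abc' undo_depth=1 redo_depth=2
After op 6 (delete): buf='(empty)' undo_depth=2 redo_depth=0
After op 7 (type): buf='cat' undo_depth=3 redo_depth=0
After op 8 (type): buf='cattwo' undo_depth=4 redo_depth=0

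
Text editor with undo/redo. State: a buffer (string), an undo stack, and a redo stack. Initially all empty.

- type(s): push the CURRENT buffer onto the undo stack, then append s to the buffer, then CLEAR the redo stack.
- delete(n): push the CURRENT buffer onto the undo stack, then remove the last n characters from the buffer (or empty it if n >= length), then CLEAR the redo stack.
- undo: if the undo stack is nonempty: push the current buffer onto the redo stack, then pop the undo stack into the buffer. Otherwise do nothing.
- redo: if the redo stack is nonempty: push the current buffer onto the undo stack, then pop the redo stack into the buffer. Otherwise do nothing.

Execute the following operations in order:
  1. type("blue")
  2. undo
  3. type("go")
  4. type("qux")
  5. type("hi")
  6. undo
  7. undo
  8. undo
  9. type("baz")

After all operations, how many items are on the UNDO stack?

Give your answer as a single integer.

After op 1 (type): buf='blue' undo_depth=1 redo_depth=0
After op 2 (undo): buf='(empty)' undo_depth=0 redo_depth=1
After op 3 (type): buf='go' undo_depth=1 redo_depth=0
After op 4 (type): buf='goqux' undo_depth=2 redo_depth=0
After op 5 (type): buf='goquxhi' undo_depth=3 redo_depth=0
After op 6 (undo): buf='goqux' undo_depth=2 redo_depth=1
After op 7 (undo): buf='go' undo_depth=1 redo_depth=2
After op 8 (undo): buf='(empty)' undo_depth=0 redo_depth=3
After op 9 (type): buf='baz' undo_depth=1 redo_depth=0

Answer: 1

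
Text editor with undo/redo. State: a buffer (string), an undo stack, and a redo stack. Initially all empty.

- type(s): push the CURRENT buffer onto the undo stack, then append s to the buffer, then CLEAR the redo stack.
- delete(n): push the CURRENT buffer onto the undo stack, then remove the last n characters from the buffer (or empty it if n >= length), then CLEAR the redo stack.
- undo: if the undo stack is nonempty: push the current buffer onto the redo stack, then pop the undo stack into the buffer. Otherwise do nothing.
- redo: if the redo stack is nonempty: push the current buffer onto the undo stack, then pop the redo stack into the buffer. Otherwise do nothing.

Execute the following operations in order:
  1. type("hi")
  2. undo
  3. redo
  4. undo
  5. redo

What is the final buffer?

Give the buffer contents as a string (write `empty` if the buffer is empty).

After op 1 (type): buf='hi' undo_depth=1 redo_depth=0
After op 2 (undo): buf='(empty)' undo_depth=0 redo_depth=1
After op 3 (redo): buf='hi' undo_depth=1 redo_depth=0
After op 4 (undo): buf='(empty)' undo_depth=0 redo_depth=1
After op 5 (redo): buf='hi' undo_depth=1 redo_depth=0

Answer: hi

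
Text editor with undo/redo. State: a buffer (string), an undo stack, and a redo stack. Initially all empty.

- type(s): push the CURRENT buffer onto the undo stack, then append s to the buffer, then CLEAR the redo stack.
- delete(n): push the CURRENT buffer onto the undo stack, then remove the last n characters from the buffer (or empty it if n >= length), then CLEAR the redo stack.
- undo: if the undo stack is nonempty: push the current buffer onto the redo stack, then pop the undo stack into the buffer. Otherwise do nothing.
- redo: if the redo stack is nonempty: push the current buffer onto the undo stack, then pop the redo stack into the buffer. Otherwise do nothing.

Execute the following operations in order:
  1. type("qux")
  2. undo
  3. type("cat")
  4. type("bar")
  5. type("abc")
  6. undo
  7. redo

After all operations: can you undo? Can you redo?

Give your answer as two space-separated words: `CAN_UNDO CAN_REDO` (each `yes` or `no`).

Answer: yes no

Derivation:
After op 1 (type): buf='qux' undo_depth=1 redo_depth=0
After op 2 (undo): buf='(empty)' undo_depth=0 redo_depth=1
After op 3 (type): buf='cat' undo_depth=1 redo_depth=0
After op 4 (type): buf='catbar' undo_depth=2 redo_depth=0
After op 5 (type): buf='catbarabc' undo_depth=3 redo_depth=0
After op 6 (undo): buf='catbar' undo_depth=2 redo_depth=1
After op 7 (redo): buf='catbarabc' undo_depth=3 redo_depth=0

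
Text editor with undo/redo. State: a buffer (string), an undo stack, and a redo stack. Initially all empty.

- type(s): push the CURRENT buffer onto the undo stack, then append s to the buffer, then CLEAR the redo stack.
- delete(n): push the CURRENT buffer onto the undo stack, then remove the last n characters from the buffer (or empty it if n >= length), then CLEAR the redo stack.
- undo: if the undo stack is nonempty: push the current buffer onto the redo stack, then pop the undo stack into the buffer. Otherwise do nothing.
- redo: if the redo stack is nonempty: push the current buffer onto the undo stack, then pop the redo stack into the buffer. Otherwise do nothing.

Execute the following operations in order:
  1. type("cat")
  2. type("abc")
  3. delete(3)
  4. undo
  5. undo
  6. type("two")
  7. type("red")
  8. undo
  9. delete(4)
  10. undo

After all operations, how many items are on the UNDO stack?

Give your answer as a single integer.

Answer: 2

Derivation:
After op 1 (type): buf='cat' undo_depth=1 redo_depth=0
After op 2 (type): buf='catabc' undo_depth=2 redo_depth=0
After op 3 (delete): buf='cat' undo_depth=3 redo_depth=0
After op 4 (undo): buf='catabc' undo_depth=2 redo_depth=1
After op 5 (undo): buf='cat' undo_depth=1 redo_depth=2
After op 6 (type): buf='cattwo' undo_depth=2 redo_depth=0
After op 7 (type): buf='cattwored' undo_depth=3 redo_depth=0
After op 8 (undo): buf='cattwo' undo_depth=2 redo_depth=1
After op 9 (delete): buf='ca' undo_depth=3 redo_depth=0
After op 10 (undo): buf='cattwo' undo_depth=2 redo_depth=1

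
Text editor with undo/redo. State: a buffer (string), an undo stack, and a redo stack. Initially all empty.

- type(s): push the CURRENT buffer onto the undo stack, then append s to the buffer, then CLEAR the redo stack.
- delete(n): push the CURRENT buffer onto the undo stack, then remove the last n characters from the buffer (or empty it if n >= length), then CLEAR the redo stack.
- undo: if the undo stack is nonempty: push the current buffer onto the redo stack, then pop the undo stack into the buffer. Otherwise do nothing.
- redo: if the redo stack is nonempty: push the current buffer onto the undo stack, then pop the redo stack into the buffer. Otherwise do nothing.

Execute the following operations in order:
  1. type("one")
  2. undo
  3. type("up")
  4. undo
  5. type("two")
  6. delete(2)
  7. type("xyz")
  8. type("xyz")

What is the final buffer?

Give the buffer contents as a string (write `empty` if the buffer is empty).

Answer: txyzxyz

Derivation:
After op 1 (type): buf='one' undo_depth=1 redo_depth=0
After op 2 (undo): buf='(empty)' undo_depth=0 redo_depth=1
After op 3 (type): buf='up' undo_depth=1 redo_depth=0
After op 4 (undo): buf='(empty)' undo_depth=0 redo_depth=1
After op 5 (type): buf='two' undo_depth=1 redo_depth=0
After op 6 (delete): buf='t' undo_depth=2 redo_depth=0
After op 7 (type): buf='txyz' undo_depth=3 redo_depth=0
After op 8 (type): buf='txyzxyz' undo_depth=4 redo_depth=0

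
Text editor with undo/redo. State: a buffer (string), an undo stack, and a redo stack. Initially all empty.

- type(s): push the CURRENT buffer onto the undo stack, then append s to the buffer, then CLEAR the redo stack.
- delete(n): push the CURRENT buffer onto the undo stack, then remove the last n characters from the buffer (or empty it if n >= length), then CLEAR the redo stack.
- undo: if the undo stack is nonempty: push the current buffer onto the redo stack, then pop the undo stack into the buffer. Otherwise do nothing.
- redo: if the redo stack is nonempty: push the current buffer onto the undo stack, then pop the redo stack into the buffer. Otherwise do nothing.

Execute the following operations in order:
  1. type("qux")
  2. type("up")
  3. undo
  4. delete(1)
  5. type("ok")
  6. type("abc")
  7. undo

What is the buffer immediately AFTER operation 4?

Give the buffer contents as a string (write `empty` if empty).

Answer: qu

Derivation:
After op 1 (type): buf='qux' undo_depth=1 redo_depth=0
After op 2 (type): buf='quxup' undo_depth=2 redo_depth=0
After op 3 (undo): buf='qux' undo_depth=1 redo_depth=1
After op 4 (delete): buf='qu' undo_depth=2 redo_depth=0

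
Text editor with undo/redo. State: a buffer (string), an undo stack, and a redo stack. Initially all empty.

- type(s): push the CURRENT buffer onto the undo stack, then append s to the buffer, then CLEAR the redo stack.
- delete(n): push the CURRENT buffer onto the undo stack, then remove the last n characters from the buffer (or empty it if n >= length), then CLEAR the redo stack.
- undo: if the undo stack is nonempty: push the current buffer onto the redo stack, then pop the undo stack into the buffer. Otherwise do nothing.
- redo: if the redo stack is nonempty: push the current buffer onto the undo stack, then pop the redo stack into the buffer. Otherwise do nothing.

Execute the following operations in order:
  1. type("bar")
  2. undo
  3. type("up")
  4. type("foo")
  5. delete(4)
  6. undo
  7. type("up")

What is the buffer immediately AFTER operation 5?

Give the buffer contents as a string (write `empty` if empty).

After op 1 (type): buf='bar' undo_depth=1 redo_depth=0
After op 2 (undo): buf='(empty)' undo_depth=0 redo_depth=1
After op 3 (type): buf='up' undo_depth=1 redo_depth=0
After op 4 (type): buf='upfoo' undo_depth=2 redo_depth=0
After op 5 (delete): buf='u' undo_depth=3 redo_depth=0

Answer: u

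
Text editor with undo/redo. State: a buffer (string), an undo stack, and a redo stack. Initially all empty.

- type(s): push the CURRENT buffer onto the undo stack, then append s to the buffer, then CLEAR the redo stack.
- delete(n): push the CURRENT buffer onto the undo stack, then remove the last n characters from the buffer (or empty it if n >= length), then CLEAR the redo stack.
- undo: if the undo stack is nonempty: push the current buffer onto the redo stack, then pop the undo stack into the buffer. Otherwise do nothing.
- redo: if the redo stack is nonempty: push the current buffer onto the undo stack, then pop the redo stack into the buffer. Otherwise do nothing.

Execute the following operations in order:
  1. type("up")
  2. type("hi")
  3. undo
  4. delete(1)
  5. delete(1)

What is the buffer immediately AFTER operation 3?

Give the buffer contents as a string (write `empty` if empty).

Answer: up

Derivation:
After op 1 (type): buf='up' undo_depth=1 redo_depth=0
After op 2 (type): buf='uphi' undo_depth=2 redo_depth=0
After op 3 (undo): buf='up' undo_depth=1 redo_depth=1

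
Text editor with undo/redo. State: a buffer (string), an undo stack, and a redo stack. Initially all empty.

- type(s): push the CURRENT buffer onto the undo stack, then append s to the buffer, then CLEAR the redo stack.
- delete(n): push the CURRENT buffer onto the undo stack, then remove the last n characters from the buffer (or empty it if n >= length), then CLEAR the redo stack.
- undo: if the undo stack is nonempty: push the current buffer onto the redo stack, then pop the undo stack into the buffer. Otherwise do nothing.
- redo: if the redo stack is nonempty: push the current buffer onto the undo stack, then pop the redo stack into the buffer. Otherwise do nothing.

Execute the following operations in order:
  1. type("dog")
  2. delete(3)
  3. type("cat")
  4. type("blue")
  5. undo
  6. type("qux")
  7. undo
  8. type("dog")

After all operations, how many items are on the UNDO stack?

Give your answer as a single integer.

Answer: 4

Derivation:
After op 1 (type): buf='dog' undo_depth=1 redo_depth=0
After op 2 (delete): buf='(empty)' undo_depth=2 redo_depth=0
After op 3 (type): buf='cat' undo_depth=3 redo_depth=0
After op 4 (type): buf='catblue' undo_depth=4 redo_depth=0
After op 5 (undo): buf='cat' undo_depth=3 redo_depth=1
After op 6 (type): buf='catqux' undo_depth=4 redo_depth=0
After op 7 (undo): buf='cat' undo_depth=3 redo_depth=1
After op 8 (type): buf='catdog' undo_depth=4 redo_depth=0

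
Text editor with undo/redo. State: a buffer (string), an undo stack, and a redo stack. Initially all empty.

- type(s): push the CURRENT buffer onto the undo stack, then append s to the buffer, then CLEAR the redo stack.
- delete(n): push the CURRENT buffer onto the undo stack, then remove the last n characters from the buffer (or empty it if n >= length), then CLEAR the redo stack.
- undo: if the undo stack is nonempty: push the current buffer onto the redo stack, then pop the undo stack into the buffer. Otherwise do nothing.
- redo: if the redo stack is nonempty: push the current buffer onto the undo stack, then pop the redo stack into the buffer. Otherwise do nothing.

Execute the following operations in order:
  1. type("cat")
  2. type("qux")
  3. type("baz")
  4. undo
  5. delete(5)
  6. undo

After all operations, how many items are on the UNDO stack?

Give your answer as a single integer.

Answer: 2

Derivation:
After op 1 (type): buf='cat' undo_depth=1 redo_depth=0
After op 2 (type): buf='catqux' undo_depth=2 redo_depth=0
After op 3 (type): buf='catquxbaz' undo_depth=3 redo_depth=0
After op 4 (undo): buf='catqux' undo_depth=2 redo_depth=1
After op 5 (delete): buf='c' undo_depth=3 redo_depth=0
After op 6 (undo): buf='catqux' undo_depth=2 redo_depth=1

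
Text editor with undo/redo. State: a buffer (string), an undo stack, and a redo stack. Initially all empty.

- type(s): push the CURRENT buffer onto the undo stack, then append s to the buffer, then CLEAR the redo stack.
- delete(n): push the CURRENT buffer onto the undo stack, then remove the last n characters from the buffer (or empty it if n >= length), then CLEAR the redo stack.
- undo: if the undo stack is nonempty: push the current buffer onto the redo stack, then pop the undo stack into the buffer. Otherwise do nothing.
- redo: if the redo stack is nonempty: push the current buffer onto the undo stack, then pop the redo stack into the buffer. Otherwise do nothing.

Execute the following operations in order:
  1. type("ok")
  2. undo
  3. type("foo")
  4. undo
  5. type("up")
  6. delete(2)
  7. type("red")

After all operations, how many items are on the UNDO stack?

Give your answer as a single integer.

Answer: 3

Derivation:
After op 1 (type): buf='ok' undo_depth=1 redo_depth=0
After op 2 (undo): buf='(empty)' undo_depth=0 redo_depth=1
After op 3 (type): buf='foo' undo_depth=1 redo_depth=0
After op 4 (undo): buf='(empty)' undo_depth=0 redo_depth=1
After op 5 (type): buf='up' undo_depth=1 redo_depth=0
After op 6 (delete): buf='(empty)' undo_depth=2 redo_depth=0
After op 7 (type): buf='red' undo_depth=3 redo_depth=0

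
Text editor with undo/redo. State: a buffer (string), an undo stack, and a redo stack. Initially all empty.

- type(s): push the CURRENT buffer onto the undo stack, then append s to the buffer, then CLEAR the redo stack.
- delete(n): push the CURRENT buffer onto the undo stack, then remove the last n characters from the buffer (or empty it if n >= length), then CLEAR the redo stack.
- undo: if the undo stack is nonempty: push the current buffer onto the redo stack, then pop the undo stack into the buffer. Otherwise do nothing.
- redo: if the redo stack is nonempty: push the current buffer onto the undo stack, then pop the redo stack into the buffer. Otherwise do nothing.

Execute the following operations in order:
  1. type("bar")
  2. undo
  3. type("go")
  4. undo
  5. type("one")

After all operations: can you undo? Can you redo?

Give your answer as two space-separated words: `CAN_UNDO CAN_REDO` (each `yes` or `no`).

After op 1 (type): buf='bar' undo_depth=1 redo_depth=0
After op 2 (undo): buf='(empty)' undo_depth=0 redo_depth=1
After op 3 (type): buf='go' undo_depth=1 redo_depth=0
After op 4 (undo): buf='(empty)' undo_depth=0 redo_depth=1
After op 5 (type): buf='one' undo_depth=1 redo_depth=0

Answer: yes no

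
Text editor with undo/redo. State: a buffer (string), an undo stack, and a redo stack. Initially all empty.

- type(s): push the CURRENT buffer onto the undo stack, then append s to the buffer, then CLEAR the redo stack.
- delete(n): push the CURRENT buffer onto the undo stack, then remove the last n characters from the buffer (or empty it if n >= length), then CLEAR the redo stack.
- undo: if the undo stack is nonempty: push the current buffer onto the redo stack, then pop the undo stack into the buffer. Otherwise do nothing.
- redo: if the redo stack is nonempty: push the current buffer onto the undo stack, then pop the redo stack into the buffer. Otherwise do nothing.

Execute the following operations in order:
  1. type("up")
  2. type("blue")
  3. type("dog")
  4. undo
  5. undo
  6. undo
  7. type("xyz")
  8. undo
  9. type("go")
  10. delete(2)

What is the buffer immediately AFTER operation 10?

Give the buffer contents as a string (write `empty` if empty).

After op 1 (type): buf='up' undo_depth=1 redo_depth=0
After op 2 (type): buf='upblue' undo_depth=2 redo_depth=0
After op 3 (type): buf='upbluedog' undo_depth=3 redo_depth=0
After op 4 (undo): buf='upblue' undo_depth=2 redo_depth=1
After op 5 (undo): buf='up' undo_depth=1 redo_depth=2
After op 6 (undo): buf='(empty)' undo_depth=0 redo_depth=3
After op 7 (type): buf='xyz' undo_depth=1 redo_depth=0
After op 8 (undo): buf='(empty)' undo_depth=0 redo_depth=1
After op 9 (type): buf='go' undo_depth=1 redo_depth=0
After op 10 (delete): buf='(empty)' undo_depth=2 redo_depth=0

Answer: empty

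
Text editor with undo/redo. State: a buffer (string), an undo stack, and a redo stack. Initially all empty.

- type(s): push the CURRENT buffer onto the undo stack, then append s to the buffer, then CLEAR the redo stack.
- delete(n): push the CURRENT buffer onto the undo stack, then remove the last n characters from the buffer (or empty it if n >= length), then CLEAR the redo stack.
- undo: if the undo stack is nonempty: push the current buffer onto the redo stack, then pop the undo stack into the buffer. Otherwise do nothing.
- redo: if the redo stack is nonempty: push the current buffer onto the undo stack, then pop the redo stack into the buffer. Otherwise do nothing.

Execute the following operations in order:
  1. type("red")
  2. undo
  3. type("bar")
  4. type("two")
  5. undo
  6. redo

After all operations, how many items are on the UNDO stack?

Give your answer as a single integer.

After op 1 (type): buf='red' undo_depth=1 redo_depth=0
After op 2 (undo): buf='(empty)' undo_depth=0 redo_depth=1
After op 3 (type): buf='bar' undo_depth=1 redo_depth=0
After op 4 (type): buf='bartwo' undo_depth=2 redo_depth=0
After op 5 (undo): buf='bar' undo_depth=1 redo_depth=1
After op 6 (redo): buf='bartwo' undo_depth=2 redo_depth=0

Answer: 2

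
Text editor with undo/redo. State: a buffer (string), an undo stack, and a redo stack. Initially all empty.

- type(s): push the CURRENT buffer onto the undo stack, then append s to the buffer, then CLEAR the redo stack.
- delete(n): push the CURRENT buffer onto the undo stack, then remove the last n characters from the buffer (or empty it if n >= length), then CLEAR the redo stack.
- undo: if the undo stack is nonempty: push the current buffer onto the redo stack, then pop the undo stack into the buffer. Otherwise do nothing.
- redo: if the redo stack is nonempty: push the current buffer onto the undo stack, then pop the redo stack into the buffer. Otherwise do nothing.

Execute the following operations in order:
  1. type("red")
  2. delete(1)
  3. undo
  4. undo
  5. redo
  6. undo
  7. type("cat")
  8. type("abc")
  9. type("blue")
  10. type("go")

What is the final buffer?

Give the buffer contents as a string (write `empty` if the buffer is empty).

Answer: catabcbluego

Derivation:
After op 1 (type): buf='red' undo_depth=1 redo_depth=0
After op 2 (delete): buf='re' undo_depth=2 redo_depth=0
After op 3 (undo): buf='red' undo_depth=1 redo_depth=1
After op 4 (undo): buf='(empty)' undo_depth=0 redo_depth=2
After op 5 (redo): buf='red' undo_depth=1 redo_depth=1
After op 6 (undo): buf='(empty)' undo_depth=0 redo_depth=2
After op 7 (type): buf='cat' undo_depth=1 redo_depth=0
After op 8 (type): buf='catabc' undo_depth=2 redo_depth=0
After op 9 (type): buf='catabcblue' undo_depth=3 redo_depth=0
After op 10 (type): buf='catabcbluego' undo_depth=4 redo_depth=0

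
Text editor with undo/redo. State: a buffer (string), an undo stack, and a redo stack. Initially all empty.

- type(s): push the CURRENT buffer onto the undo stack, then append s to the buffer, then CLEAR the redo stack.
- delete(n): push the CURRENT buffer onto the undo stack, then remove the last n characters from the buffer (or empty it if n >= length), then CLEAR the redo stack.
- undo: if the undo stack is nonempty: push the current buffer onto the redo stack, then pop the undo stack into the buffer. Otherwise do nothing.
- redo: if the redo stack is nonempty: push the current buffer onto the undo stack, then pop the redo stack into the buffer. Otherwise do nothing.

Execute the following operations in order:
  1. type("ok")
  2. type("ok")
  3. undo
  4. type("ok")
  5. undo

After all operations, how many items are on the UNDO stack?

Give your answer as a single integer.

Answer: 1

Derivation:
After op 1 (type): buf='ok' undo_depth=1 redo_depth=0
After op 2 (type): buf='okok' undo_depth=2 redo_depth=0
After op 3 (undo): buf='ok' undo_depth=1 redo_depth=1
After op 4 (type): buf='okok' undo_depth=2 redo_depth=0
After op 5 (undo): buf='ok' undo_depth=1 redo_depth=1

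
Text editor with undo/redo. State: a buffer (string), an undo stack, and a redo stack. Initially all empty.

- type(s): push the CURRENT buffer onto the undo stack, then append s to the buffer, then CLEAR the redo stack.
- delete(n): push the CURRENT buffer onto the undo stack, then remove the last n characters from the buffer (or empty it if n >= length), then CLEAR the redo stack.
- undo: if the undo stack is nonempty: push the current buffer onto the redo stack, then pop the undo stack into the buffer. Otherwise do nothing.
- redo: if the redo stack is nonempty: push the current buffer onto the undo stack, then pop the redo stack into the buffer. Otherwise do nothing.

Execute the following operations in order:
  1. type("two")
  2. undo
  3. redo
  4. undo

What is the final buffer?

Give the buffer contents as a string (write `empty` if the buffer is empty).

Answer: empty

Derivation:
After op 1 (type): buf='two' undo_depth=1 redo_depth=0
After op 2 (undo): buf='(empty)' undo_depth=0 redo_depth=1
After op 3 (redo): buf='two' undo_depth=1 redo_depth=0
After op 4 (undo): buf='(empty)' undo_depth=0 redo_depth=1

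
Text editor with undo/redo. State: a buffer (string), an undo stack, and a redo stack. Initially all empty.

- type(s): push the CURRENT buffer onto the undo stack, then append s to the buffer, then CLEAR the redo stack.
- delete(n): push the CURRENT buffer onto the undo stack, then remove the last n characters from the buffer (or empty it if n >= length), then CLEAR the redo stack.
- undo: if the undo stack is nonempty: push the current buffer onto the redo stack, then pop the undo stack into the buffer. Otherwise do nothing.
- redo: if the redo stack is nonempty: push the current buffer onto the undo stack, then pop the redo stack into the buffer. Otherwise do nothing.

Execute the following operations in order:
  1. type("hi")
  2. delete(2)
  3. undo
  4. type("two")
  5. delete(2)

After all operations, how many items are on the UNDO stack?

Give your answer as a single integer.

After op 1 (type): buf='hi' undo_depth=1 redo_depth=0
After op 2 (delete): buf='(empty)' undo_depth=2 redo_depth=0
After op 3 (undo): buf='hi' undo_depth=1 redo_depth=1
After op 4 (type): buf='hitwo' undo_depth=2 redo_depth=0
After op 5 (delete): buf='hit' undo_depth=3 redo_depth=0

Answer: 3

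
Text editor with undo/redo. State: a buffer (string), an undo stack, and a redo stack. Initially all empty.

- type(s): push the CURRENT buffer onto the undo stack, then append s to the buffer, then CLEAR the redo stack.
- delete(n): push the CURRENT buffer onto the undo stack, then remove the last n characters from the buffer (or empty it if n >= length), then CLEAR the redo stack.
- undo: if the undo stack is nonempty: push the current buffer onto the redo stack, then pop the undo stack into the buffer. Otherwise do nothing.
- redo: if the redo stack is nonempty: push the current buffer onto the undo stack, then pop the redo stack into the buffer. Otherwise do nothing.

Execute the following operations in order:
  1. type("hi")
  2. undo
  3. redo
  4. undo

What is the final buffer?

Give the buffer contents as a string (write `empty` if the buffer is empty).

Answer: empty

Derivation:
After op 1 (type): buf='hi' undo_depth=1 redo_depth=0
After op 2 (undo): buf='(empty)' undo_depth=0 redo_depth=1
After op 3 (redo): buf='hi' undo_depth=1 redo_depth=0
After op 4 (undo): buf='(empty)' undo_depth=0 redo_depth=1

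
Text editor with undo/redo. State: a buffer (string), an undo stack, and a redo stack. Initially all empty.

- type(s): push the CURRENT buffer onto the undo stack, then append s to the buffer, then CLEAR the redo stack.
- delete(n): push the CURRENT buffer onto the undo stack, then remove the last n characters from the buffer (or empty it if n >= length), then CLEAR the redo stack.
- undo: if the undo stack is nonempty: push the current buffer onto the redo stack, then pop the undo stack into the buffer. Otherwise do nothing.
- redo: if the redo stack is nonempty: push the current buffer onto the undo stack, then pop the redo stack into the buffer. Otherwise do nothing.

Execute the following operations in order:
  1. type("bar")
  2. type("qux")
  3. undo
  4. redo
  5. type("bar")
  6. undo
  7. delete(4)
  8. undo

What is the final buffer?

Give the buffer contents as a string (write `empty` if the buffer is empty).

After op 1 (type): buf='bar' undo_depth=1 redo_depth=0
After op 2 (type): buf='barqux' undo_depth=2 redo_depth=0
After op 3 (undo): buf='bar' undo_depth=1 redo_depth=1
After op 4 (redo): buf='barqux' undo_depth=2 redo_depth=0
After op 5 (type): buf='barquxbar' undo_depth=3 redo_depth=0
After op 6 (undo): buf='barqux' undo_depth=2 redo_depth=1
After op 7 (delete): buf='ba' undo_depth=3 redo_depth=0
After op 8 (undo): buf='barqux' undo_depth=2 redo_depth=1

Answer: barqux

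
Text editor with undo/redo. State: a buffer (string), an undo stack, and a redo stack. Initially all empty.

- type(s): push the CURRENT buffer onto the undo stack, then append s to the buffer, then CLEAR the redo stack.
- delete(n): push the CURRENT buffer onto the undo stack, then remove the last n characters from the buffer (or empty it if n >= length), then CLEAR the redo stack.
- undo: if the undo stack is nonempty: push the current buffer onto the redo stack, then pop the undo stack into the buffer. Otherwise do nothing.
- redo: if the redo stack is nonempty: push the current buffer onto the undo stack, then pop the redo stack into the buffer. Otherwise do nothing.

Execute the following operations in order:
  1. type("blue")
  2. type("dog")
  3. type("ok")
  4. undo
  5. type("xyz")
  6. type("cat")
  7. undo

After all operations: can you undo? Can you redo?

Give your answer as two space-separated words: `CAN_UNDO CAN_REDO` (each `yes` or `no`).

After op 1 (type): buf='blue' undo_depth=1 redo_depth=0
After op 2 (type): buf='bluedog' undo_depth=2 redo_depth=0
After op 3 (type): buf='bluedogok' undo_depth=3 redo_depth=0
After op 4 (undo): buf='bluedog' undo_depth=2 redo_depth=1
After op 5 (type): buf='bluedogxyz' undo_depth=3 redo_depth=0
After op 6 (type): buf='bluedogxyzcat' undo_depth=4 redo_depth=0
After op 7 (undo): buf='bluedogxyz' undo_depth=3 redo_depth=1

Answer: yes yes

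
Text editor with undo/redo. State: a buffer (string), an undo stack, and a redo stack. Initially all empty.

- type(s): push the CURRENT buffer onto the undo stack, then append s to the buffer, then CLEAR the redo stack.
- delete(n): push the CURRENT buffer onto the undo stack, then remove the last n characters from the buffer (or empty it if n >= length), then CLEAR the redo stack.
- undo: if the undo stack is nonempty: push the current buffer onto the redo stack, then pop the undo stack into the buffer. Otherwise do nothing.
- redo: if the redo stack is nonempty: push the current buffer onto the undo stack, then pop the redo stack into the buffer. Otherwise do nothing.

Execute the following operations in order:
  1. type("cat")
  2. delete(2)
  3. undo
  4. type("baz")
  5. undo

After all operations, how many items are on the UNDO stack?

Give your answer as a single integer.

Answer: 1

Derivation:
After op 1 (type): buf='cat' undo_depth=1 redo_depth=0
After op 2 (delete): buf='c' undo_depth=2 redo_depth=0
After op 3 (undo): buf='cat' undo_depth=1 redo_depth=1
After op 4 (type): buf='catbaz' undo_depth=2 redo_depth=0
After op 5 (undo): buf='cat' undo_depth=1 redo_depth=1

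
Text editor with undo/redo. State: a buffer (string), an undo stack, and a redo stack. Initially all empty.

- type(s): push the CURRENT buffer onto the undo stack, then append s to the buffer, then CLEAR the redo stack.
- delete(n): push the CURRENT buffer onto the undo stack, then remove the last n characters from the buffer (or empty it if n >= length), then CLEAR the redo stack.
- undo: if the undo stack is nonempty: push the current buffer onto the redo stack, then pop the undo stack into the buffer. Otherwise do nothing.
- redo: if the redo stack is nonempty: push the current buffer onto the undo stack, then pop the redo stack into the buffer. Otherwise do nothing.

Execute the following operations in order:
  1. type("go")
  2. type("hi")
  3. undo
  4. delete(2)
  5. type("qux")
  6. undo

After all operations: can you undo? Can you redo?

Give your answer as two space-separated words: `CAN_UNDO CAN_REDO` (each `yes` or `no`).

Answer: yes yes

Derivation:
After op 1 (type): buf='go' undo_depth=1 redo_depth=0
After op 2 (type): buf='gohi' undo_depth=2 redo_depth=0
After op 3 (undo): buf='go' undo_depth=1 redo_depth=1
After op 4 (delete): buf='(empty)' undo_depth=2 redo_depth=0
After op 5 (type): buf='qux' undo_depth=3 redo_depth=0
After op 6 (undo): buf='(empty)' undo_depth=2 redo_depth=1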